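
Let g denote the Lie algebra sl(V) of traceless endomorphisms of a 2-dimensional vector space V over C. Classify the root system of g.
This is sl(2), which has dimension 2^2 - 1 = 3 and rank 2 - 1 = 1 (a Cartan subalgebra is the diagonal traceless matrices). In the classification of classical Lie algebras, the special linear algebra sl(n+1) has type A_n; here n = 1, so the Dynkin diagram is a chain of 1 nodes with single edges (A_1). Hence the type is A_1.

type A_1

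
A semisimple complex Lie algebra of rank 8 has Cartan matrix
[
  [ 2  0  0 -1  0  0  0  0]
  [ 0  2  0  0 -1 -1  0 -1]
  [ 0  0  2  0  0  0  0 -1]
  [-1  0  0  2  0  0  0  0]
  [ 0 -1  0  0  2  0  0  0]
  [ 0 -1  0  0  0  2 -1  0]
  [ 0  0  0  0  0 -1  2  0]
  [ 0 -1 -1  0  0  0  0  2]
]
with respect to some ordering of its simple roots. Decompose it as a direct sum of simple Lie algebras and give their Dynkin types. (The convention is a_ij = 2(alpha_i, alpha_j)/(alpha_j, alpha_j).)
A2 + E6

The diagram associated to this matrix has two connected components: the simple roots {alpha_1, alpha_4} form a chain of 2 nodes with single edges (A_2), and {alpha_2, alpha_3, alpha_5, alpha_6, alpha_7, alpha_8} form a chain of 5 nodes with one extra node attached to the third node from one end (E_6). A semisimple Lie algebra decomposes uniquely as the direct sum of simple ideals, one per connected component of its Dynkin diagram, so g ≅ A_2 ⊕ E_6 (dimension 8 + 78 = 86).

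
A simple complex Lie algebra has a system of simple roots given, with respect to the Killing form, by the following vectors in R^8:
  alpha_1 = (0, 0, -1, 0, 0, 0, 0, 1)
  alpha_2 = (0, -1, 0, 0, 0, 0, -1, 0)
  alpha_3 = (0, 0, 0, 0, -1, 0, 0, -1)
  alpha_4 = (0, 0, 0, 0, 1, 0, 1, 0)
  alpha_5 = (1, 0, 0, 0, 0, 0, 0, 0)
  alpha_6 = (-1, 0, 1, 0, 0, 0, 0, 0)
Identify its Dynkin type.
B_6 (so(13))

Compute the Cartan integers a_ij = 2(alpha_i, alpha_j)/(alpha_j, alpha_j); the resulting 6x6 Cartan matrix is
[[2, 0, -1, 0, 0, -1], [0, 2, 0, -1, 0, 0], [-1, 0, 2, -1, 0, 0], [0, -1, -1, 2, 0, 0], [0, 0, 0, 0, 2, -1], [-1, 0, 0, 0, -2, 2]].
The roots have two lengths (squared-length ratio 2:1); the short ones are alpha_{5}. The associated Dynkin diagram is a chain of 6 nodes with a double edge at one end; the terminal node there is the unique short simple root (B_6), so the type is B_6 (the algebra so(13)).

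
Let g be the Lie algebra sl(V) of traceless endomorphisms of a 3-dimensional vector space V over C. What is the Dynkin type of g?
A_2

This is sl(3), which has dimension 3^2 - 1 = 8 and rank 3 - 1 = 2 (a Cartan subalgebra is the diagonal traceless matrices). In the classification of classical Lie algebras, the special linear algebra sl(n+1) has type A_n; here n = 2, so the Dynkin diagram is a chain of 2 nodes with single edges (A_2). Hence the type is A_2.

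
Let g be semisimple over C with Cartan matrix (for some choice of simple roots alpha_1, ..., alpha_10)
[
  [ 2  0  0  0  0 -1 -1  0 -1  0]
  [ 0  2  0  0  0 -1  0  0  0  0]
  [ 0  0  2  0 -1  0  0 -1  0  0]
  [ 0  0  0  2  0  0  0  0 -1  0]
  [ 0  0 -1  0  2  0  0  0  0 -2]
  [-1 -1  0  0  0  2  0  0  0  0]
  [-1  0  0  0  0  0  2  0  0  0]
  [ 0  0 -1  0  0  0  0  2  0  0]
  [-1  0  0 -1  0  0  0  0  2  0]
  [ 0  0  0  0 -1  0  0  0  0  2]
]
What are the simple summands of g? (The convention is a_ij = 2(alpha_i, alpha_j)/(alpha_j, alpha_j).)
type B_4 ⊕ type E_6

The diagram associated to this matrix has two connected components: the simple roots {alpha_3, alpha_5, alpha_8, alpha_10} form a chain of 4 nodes with a double edge at one end; the terminal node there is the unique short simple root (B_4), and {alpha_1, alpha_2, alpha_4, alpha_6, alpha_7, alpha_9} form a chain of 5 nodes with one extra node attached to the third node from one end (E_6). A semisimple Lie algebra decomposes uniquely as the direct sum of simple ideals, one per connected component of its Dynkin diagram, so g ≅ B_4 ⊕ E_6 (dimension 36 + 78 = 114).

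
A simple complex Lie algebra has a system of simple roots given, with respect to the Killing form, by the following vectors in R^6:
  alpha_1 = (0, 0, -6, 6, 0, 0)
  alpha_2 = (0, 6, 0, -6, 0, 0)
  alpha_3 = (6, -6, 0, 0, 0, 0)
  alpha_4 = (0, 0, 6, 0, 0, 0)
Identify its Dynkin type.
Compute the Cartan integers a_ij = 2(alpha_i, alpha_j)/(alpha_j, alpha_j); the resulting 4x4 Cartan matrix is
[[2, -1, 0, -2], [-1, 2, -1, 0], [0, -1, 2, 0], [-1, 0, 0, 2]].
The roots have two lengths (squared-length ratio 2:1); the short ones are alpha_{4}. The associated Dynkin diagram is a chain of 4 nodes with a double edge at one end; the terminal node there is the unique short simple root (B_4), so the type is B_4 (the algebra so(9)).

type B_4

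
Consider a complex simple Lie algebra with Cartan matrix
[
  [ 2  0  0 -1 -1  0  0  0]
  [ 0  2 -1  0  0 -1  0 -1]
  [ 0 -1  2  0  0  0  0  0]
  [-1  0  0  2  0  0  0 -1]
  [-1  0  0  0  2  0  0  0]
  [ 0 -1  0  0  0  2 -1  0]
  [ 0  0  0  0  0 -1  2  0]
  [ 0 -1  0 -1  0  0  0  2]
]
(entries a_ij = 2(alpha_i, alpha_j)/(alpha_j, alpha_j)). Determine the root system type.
E8

The matrix has rank 8 with 2's on the diagonal. Reading the off-diagonal entries as Dynkin edges (a single edge where a_ij = a_ji = -1; a double or triple edge where a_ij * a_ji = 2 or 3), the diagram is a chain of 7 nodes with one extra node attached to the third node from one end (E_8). One simple-root ordering that puts it in standard form is (alpha_7, alpha_3, alpha_6, alpha_2, alpha_8, alpha_4, alpha_1, alpha_5). So the algebra is type E_8.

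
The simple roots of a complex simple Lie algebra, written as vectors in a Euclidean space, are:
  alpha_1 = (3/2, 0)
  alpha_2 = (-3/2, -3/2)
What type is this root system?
Compute the Cartan integers a_ij = 2(alpha_i, alpha_j)/(alpha_j, alpha_j); the resulting 2x2 Cartan matrix is
[[2, -1], [-2, 2]].
The roots have two lengths (squared-length ratio 2:1); the short ones are alpha_{1}. The associated Dynkin diagram is a chain of 2 nodes with a double edge at one end; the terminal node there is the unique short simple root (B_2), so the type is B_2 (the algebra so(5)).

B2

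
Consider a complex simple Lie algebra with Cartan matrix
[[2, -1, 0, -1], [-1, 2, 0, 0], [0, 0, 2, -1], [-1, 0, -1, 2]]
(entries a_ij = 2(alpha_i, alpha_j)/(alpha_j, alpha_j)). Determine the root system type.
A_4 (sl(5))

The matrix has rank 4 with 2's on the diagonal. Reading the off-diagonal entries as Dynkin edges (a single edge where a_ij = a_ji = -1; a double or triple edge where a_ij * a_ji = 2 or 3), the diagram is a chain of 4 nodes with single edges (A_4). One simple-root ordering that puts it in standard form is (alpha_3, alpha_4, alpha_1, alpha_2). So the algebra is type A_4, i.e. sl(5).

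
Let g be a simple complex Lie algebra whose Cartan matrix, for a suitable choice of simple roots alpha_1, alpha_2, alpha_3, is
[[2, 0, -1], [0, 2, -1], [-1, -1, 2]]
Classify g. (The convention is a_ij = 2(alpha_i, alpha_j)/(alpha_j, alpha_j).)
The matrix has rank 3 with 2's on the diagonal. Reading the off-diagonal entries as Dynkin edges (a single edge where a_ij = a_ji = -1; a double or triple edge where a_ij * a_ji = 2 or 3), the diagram is a chain of 3 nodes with single edges (A_3). One simple-root ordering that puts it in standard form is (alpha_1, alpha_3, alpha_2). So the algebra is type A_3, i.e. sl(4).

A_3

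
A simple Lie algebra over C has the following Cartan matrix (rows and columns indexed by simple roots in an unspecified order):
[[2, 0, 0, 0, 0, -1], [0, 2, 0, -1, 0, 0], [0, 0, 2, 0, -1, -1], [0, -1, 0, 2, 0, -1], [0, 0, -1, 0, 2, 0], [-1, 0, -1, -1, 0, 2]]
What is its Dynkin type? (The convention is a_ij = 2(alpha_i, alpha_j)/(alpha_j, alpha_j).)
The matrix has rank 6 with 2's on the diagonal. Reading the off-diagonal entries as Dynkin edges (a single edge where a_ij = a_ji = -1; a double or triple edge where a_ij * a_ji = 2 or 3), the diagram is a chain of 5 nodes with one extra node attached to the third node from one end (E_6). One simple-root ordering that puts it in standard form is (alpha_2, alpha_1, alpha_4, alpha_6, alpha_3, alpha_5). So the algebra is type E_6.

E_6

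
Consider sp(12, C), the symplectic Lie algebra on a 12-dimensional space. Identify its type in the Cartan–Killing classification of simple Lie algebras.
C6

This is sp(12), which has dimension 12(12+1)/2 = 78 and rank 12/2 = 6. In the classification of classical Lie algebras, the symplectic algebra sp(2n) has type C_n; here n = 6, so the Dynkin diagram is a chain of 6 nodes with a double edge at one end; the terminal node there is the unique long simple root (C_6). Hence the type is C_6.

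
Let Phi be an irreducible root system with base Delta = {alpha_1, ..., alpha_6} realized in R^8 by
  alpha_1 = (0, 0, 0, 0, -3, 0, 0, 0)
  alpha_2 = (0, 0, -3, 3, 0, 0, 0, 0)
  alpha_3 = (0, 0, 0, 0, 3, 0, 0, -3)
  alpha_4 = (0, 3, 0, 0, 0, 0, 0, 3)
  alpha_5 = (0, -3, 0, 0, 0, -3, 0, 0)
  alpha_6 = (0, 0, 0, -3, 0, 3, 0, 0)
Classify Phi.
Compute the Cartan integers a_ij = 2(alpha_i, alpha_j)/(alpha_j, alpha_j); the resulting 6x6 Cartan matrix is
[[2, 0, -1, 0, 0, 0], [0, 2, 0, 0, 0, -1], [-2, 0, 2, -1, 0, 0], [0, 0, -1, 2, -1, 0], [0, 0, 0, -1, 2, -1], [0, -1, 0, 0, -1, 2]].
The roots have two lengths (squared-length ratio 2:1); the short ones are alpha_{1}. The associated Dynkin diagram is a chain of 6 nodes with a double edge at one end; the terminal node there is the unique short simple root (B_6), so the type is B_6 (the algebra so(13)).

B_6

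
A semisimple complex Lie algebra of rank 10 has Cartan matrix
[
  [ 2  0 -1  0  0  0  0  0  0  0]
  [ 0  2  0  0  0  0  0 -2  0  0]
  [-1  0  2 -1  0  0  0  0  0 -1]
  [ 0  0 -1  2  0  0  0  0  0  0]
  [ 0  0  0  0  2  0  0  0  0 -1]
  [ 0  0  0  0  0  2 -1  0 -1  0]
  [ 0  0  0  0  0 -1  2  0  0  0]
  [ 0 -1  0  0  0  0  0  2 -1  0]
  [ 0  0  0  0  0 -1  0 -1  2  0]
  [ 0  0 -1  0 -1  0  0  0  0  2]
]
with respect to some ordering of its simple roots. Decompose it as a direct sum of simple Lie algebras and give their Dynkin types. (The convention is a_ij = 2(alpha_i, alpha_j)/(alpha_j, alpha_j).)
C5 + D5

The diagram associated to this matrix has two connected components: the simple roots {alpha_2, alpha_6, alpha_7, alpha_8, alpha_9} form a chain of 5 nodes with a double edge at one end; the terminal node there is the unique long simple root (C_5), and {alpha_1, alpha_3, alpha_4, alpha_5, alpha_10} form a chain of 3 nodes with a fork of two nodes at one end (D_5). A semisimple Lie algebra decomposes uniquely as the direct sum of simple ideals, one per connected component of its Dynkin diagram, so g ≅ C_5 ⊕ D_5 (dimension 55 + 45 = 100).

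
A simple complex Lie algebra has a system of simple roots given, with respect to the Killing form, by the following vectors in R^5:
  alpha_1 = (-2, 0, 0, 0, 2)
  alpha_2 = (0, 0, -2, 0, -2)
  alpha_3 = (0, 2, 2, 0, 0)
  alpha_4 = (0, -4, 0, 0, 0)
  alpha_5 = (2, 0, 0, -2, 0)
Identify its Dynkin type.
Compute the Cartan integers a_ij = 2(alpha_i, alpha_j)/(alpha_j, alpha_j); the resulting 5x5 Cartan matrix is
[[2, -1, 0, 0, -1], [-1, 2, -1, 0, 0], [0, -1, 2, -1, 0], [0, 0, -2, 2, 0], [-1, 0, 0, 0, 2]].
The roots have two lengths (squared-length ratio 2:1); the short ones are alpha_{1,2,3,5}. The associated Dynkin diagram is a chain of 5 nodes with a double edge at one end; the terminal node there is the unique long simple root (C_5), so the type is C_5 (the algebra sp(10)).

C5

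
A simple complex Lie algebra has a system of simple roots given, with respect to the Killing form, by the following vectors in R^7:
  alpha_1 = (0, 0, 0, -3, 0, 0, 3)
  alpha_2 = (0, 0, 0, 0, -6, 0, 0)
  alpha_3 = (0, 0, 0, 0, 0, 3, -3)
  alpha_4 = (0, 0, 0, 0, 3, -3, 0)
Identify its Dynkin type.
C_4 (sp(8))

Compute the Cartan integers a_ij = 2(alpha_i, alpha_j)/(alpha_j, alpha_j); the resulting 4x4 Cartan matrix is
[[2, 0, -1, 0], [0, 2, 0, -2], [-1, 0, 2, -1], [0, -1, -1, 2]].
The roots have two lengths (squared-length ratio 2:1); the short ones are alpha_{1,3,4}. The associated Dynkin diagram is a chain of 4 nodes with a double edge at one end; the terminal node there is the unique long simple root (C_4), so the type is C_4 (the algebra sp(8)).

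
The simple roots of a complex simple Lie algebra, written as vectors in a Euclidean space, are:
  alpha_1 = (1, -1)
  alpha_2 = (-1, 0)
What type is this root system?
Compute the Cartan integers a_ij = 2(alpha_i, alpha_j)/(alpha_j, alpha_j); the resulting 2x2 Cartan matrix is
[[2, -2], [-1, 2]].
The roots have two lengths (squared-length ratio 2:1); the short ones are alpha_{2}. The associated Dynkin diagram is a chain of 2 nodes with a double edge at one end; the terminal node there is the unique short simple root (B_2), so the type is B_2 (the algebra so(5)).

B_2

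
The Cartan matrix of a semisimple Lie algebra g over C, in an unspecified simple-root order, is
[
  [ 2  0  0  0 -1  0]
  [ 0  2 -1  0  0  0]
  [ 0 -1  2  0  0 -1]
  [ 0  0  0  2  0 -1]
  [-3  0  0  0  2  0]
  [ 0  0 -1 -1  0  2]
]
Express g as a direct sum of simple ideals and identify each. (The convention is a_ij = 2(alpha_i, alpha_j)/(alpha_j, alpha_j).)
A_4 (sl(5)) ⊕ G_2

The diagram associated to this matrix has two connected components: the simple roots {alpha_2, alpha_3, alpha_4, alpha_6} form a chain of 4 nodes with single edges (A_4), and {alpha_1, alpha_5} form two nodes joined by a triple edge (G_2). A semisimple Lie algebra decomposes uniquely as the direct sum of simple ideals, one per connected component of its Dynkin diagram, so g ≅ A_4 ⊕ G_2 (dimension 24 + 14 = 38).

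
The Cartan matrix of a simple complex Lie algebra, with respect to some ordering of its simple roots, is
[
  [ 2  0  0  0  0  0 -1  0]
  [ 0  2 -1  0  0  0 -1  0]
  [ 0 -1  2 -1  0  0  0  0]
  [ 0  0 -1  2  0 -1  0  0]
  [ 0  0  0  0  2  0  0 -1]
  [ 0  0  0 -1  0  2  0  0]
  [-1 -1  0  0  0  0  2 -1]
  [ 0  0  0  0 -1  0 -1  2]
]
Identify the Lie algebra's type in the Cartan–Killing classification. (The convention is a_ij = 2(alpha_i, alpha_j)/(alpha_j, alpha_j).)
The matrix has rank 8 with 2's on the diagonal. Reading the off-diagonal entries as Dynkin edges (a single edge where a_ij = a_ji = -1; a double or triple edge where a_ij * a_ji = 2 or 3), the diagram is a chain of 7 nodes with one extra node attached to the third node from one end (E_8). One simple-root ordering that puts it in standard form is (alpha_5, alpha_1, alpha_8, alpha_7, alpha_2, alpha_3, alpha_4, alpha_6). So the algebra is type E_8.

E8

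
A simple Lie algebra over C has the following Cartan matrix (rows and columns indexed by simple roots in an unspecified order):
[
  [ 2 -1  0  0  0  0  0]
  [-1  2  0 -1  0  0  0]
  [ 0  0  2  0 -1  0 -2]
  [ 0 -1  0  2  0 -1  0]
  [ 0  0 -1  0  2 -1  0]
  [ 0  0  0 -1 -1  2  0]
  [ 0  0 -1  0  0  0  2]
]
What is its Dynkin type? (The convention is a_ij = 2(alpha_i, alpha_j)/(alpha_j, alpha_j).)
The matrix has rank 7 with 2's on the diagonal. Reading the off-diagonal entries as Dynkin edges (a single edge where a_ij = a_ji = -1; a double or triple edge where a_ij * a_ji = 2 or 3), the diagram is a chain of 7 nodes with a double edge at one end; the terminal node there is the unique short simple root (B_7). One simple-root ordering that puts it in standard form is (alpha_1, alpha_2, alpha_4, alpha_6, alpha_5, alpha_3, alpha_7). So the algebra is type B_7, i.e. so(15).

B_7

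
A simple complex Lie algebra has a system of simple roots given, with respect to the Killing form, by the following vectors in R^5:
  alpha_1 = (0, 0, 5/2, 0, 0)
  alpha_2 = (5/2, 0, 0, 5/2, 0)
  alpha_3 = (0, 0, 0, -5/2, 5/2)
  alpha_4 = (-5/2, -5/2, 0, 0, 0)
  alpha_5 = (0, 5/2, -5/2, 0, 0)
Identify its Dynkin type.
Compute the Cartan integers a_ij = 2(alpha_i, alpha_j)/(alpha_j, alpha_j); the resulting 5x5 Cartan matrix is
[[2, 0, 0, 0, -1], [0, 2, -1, -1, 0], [0, -1, 2, 0, 0], [0, -1, 0, 2, -1], [-2, 0, 0, -1, 2]].
The roots have two lengths (squared-length ratio 2:1); the short ones are alpha_{1}. The associated Dynkin diagram is a chain of 5 nodes with a double edge at one end; the terminal node there is the unique short simple root (B_5), so the type is B_5 (the algebra so(11)).

B_5 (so(11))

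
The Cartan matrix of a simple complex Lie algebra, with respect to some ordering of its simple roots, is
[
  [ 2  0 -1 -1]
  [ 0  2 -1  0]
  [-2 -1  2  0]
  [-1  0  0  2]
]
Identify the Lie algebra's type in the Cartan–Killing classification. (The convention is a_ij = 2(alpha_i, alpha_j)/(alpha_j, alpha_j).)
F4

The matrix has rank 4 with 2's on the diagonal. Reading the off-diagonal entries as Dynkin edges (a single edge where a_ij = a_ji = -1; a double or triple edge where a_ij * a_ji = 2 or 3), the diagram is a chain of 4 nodes with a double edge between the middle two (F_4). One simple-root ordering that puts it in standard form is (alpha_2, alpha_3, alpha_1, alpha_4). So the algebra is type F_4.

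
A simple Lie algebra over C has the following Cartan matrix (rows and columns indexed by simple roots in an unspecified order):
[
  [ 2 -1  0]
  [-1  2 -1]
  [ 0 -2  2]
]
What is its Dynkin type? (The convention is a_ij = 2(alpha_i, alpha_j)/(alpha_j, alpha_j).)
C_3 (sp(6))

The matrix has rank 3 with 2's on the diagonal. Reading the off-diagonal entries as Dynkin edges (a single edge where a_ij = a_ji = -1; a double or triple edge where a_ij * a_ji = 2 or 3), the diagram is a chain of 3 nodes with a double edge at one end; the terminal node there is the unique long simple root (C_3). One simple-root ordering that puts it in standard form is (alpha_1, alpha_2, alpha_3). So the algebra is type C_3, i.e. sp(6).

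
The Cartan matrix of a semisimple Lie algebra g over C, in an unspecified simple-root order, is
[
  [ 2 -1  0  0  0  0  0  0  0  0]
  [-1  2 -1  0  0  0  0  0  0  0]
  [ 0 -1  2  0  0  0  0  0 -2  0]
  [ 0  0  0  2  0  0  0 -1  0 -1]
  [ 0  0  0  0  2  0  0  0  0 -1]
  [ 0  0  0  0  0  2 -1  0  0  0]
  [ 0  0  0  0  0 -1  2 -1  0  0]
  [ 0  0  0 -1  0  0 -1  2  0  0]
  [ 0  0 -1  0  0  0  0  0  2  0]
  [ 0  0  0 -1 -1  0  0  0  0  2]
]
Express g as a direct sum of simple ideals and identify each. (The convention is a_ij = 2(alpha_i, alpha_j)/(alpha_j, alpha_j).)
The diagram associated to this matrix has two connected components: the simple roots {alpha_4, alpha_5, alpha_6, alpha_7, alpha_8, alpha_10} form a chain of 6 nodes with single edges (A_6), and {alpha_1, alpha_2, alpha_3, alpha_9} form a chain of 4 nodes with a double edge at one end; the terminal node there is the unique short simple root (B_4). A semisimple Lie algebra decomposes uniquely as the direct sum of simple ideals, one per connected component of its Dynkin diagram, so g ≅ A_6 ⊕ B_4 (dimension 48 + 36 = 84).

type A_6 ⊕ type B_4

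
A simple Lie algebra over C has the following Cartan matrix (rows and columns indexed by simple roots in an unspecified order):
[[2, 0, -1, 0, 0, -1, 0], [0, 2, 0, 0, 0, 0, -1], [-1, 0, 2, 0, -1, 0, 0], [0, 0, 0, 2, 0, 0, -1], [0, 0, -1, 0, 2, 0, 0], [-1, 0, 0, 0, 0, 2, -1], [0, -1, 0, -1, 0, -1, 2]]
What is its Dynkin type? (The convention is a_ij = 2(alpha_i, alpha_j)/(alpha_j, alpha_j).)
The matrix has rank 7 with 2's on the diagonal. Reading the off-diagonal entries as Dynkin edges (a single edge where a_ij = a_ji = -1; a double or triple edge where a_ij * a_ji = 2 or 3), the diagram is a chain of 5 nodes with a fork of two nodes at one end (D_7). One simple-root ordering that puts it in standard form is (alpha_5, alpha_3, alpha_1, alpha_6, alpha_7, alpha_2, alpha_4). So the algebra is type D_7, i.e. so(14).

D7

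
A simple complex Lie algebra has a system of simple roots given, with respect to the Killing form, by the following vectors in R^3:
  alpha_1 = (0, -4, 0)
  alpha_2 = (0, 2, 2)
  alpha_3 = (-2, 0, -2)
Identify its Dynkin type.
Compute the Cartan integers a_ij = 2(alpha_i, alpha_j)/(alpha_j, alpha_j); the resulting 3x3 Cartan matrix is
[[2, -2, 0], [-1, 2, -1], [0, -1, 2]].
The roots have two lengths (squared-length ratio 2:1); the short ones are alpha_{2,3}. The associated Dynkin diagram is a chain of 3 nodes with a double edge at one end; the terminal node there is the unique long simple root (C_3), so the type is C_3 (the algebra sp(6)).

C3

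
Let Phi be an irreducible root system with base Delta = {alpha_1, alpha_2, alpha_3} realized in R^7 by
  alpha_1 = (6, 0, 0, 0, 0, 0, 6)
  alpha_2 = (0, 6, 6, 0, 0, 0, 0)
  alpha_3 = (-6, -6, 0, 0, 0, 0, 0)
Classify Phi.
Compute the Cartan integers a_ij = 2(alpha_i, alpha_j)/(alpha_j, alpha_j); the resulting 3x3 Cartan matrix is
[[2, 0, -1], [0, 2, -1], [-1, -1, 2]].
All simple roots have the same length, so the diagram is simply laced. The associated Dynkin diagram is a chain of 3 nodes with single edges (A_3), so the type is A_3 (the algebra sl(4)).

A_3 (sl(4))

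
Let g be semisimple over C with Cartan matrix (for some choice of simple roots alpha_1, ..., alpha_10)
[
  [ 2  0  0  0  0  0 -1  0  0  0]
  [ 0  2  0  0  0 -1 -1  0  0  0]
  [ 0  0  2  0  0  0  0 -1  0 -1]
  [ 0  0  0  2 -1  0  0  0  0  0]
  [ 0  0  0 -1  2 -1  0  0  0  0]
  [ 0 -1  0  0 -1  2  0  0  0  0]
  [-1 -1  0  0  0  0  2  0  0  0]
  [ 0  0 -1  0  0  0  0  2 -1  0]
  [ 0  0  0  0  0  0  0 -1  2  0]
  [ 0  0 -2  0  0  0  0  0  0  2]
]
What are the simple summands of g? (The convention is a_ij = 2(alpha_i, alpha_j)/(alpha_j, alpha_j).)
The diagram associated to this matrix has two connected components: the simple roots {alpha_1, alpha_2, alpha_4, alpha_5, alpha_6, alpha_7} form a chain of 6 nodes with single edges (A_6), and {alpha_3, alpha_8, alpha_9, alpha_10} form a chain of 4 nodes with a double edge at one end; the terminal node there is the unique long simple root (C_4). A semisimple Lie algebra decomposes uniquely as the direct sum of simple ideals, one per connected component of its Dynkin diagram, so g ≅ A_6 ⊕ C_4 (dimension 48 + 36 = 84).

A6 ⊕ C4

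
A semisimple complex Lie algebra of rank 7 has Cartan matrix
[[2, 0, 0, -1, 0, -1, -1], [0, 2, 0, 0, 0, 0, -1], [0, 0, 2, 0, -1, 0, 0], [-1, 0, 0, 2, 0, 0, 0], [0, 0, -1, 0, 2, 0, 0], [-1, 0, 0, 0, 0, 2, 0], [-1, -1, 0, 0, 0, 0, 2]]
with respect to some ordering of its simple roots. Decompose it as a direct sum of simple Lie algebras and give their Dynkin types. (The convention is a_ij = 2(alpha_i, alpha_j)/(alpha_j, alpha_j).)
The diagram associated to this matrix has two connected components: the simple roots {alpha_3, alpha_5} form a chain of 2 nodes with single edges (A_2), and {alpha_1, alpha_2, alpha_4, alpha_6, alpha_7} form a chain of 3 nodes with a fork of two nodes at one end (D_5). A semisimple Lie algebra decomposes uniquely as the direct sum of simple ideals, one per connected component of its Dynkin diagram, so g ≅ A_2 ⊕ D_5 (dimension 8 + 45 = 53).

A2 + D5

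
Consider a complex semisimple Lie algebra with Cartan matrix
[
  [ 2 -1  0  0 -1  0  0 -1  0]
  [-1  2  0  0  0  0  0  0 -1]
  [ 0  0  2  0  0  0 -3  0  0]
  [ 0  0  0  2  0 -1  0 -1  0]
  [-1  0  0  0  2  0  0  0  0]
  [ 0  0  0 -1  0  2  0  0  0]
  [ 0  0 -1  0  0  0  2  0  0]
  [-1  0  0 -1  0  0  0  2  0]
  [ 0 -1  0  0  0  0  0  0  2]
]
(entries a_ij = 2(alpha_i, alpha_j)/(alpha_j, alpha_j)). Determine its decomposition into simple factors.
The diagram associated to this matrix has two connected components: the simple roots {alpha_1, alpha_2, alpha_4, alpha_5, alpha_6, alpha_8, alpha_9} form a chain of 6 nodes with one extra node attached to the third node from one end (E_7), and {alpha_3, alpha_7} form two nodes joined by a triple edge (G_2). A semisimple Lie algebra decomposes uniquely as the direct sum of simple ideals, one per connected component of its Dynkin diagram, so g ≅ E_7 ⊕ G_2 (dimension 133 + 14 = 147).

E_7 ⊕ G_2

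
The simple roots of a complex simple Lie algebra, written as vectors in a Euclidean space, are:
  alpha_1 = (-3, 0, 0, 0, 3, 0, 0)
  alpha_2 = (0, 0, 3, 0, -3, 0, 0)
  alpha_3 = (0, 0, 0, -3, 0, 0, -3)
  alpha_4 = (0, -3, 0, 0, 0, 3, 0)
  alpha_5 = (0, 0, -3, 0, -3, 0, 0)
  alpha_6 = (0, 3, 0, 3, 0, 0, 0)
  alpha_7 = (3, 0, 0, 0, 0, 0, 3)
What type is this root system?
type D_7

Compute the Cartan integers a_ij = 2(alpha_i, alpha_j)/(alpha_j, alpha_j); the resulting 7x7 Cartan matrix is
[[2, -1, 0, 0, -1, 0, -1], [-1, 2, 0, 0, 0, 0, 0], [0, 0, 2, 0, 0, -1, -1], [0, 0, 0, 2, 0, -1, 0], [-1, 0, 0, 0, 2, 0, 0], [0, 0, -1, -1, 0, 2, 0], [-1, 0, -1, 0, 0, 0, 2]].
All simple roots have the same length, so the diagram is simply laced. The associated Dynkin diagram is a chain of 5 nodes with a fork of two nodes at one end (D_7), so the type is D_7 (the algebra so(14)).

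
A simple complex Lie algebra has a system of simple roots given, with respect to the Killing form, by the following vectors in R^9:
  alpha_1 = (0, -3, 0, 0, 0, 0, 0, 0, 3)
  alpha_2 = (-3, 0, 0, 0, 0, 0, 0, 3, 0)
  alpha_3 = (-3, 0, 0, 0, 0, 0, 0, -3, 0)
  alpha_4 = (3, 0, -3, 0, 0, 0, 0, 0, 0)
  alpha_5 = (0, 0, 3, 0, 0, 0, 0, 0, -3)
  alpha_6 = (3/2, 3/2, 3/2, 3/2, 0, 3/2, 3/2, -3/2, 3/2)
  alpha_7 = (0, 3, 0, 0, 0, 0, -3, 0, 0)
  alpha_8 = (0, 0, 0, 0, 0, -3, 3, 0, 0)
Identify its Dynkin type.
E_8

Compute the Cartan integers a_ij = 2(alpha_i, alpha_j)/(alpha_j, alpha_j); the resulting 8x8 Cartan matrix is
[[2, 0, 0, 0, -1, 0, -1, 0], [0, 2, 0, -1, 0, -1, 0, 0], [0, 0, 2, -1, 0, 0, 0, 0], [0, -1, -1, 2, -1, 0, 0, 0], [-1, 0, 0, -1, 2, 0, 0, 0], [0, -1, 0, 0, 0, 2, 0, 0], [-1, 0, 0, 0, 0, 0, 2, -1], [0, 0, 0, 0, 0, 0, -1, 2]].
All simple roots have the same length, so the diagram is simply laced. The associated Dynkin diagram is a chain of 7 nodes with one extra node attached to the third node from one end (E_8), so the type is E_8.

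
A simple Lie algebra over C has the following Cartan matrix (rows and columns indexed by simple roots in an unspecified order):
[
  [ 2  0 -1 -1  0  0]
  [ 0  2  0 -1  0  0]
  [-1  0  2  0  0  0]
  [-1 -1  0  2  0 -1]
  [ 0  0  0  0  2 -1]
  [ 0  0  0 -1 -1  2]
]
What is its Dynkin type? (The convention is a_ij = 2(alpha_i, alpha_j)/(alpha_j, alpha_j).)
The matrix has rank 6 with 2's on the diagonal. Reading the off-diagonal entries as Dynkin edges (a single edge where a_ij = a_ji = -1; a double or triple edge where a_ij * a_ji = 2 or 3), the diagram is a chain of 5 nodes with one extra node attached to the third node from one end (E_6). One simple-root ordering that puts it in standard form is (alpha_5, alpha_2, alpha_6, alpha_4, alpha_1, alpha_3). So the algebra is type E_6.

E_6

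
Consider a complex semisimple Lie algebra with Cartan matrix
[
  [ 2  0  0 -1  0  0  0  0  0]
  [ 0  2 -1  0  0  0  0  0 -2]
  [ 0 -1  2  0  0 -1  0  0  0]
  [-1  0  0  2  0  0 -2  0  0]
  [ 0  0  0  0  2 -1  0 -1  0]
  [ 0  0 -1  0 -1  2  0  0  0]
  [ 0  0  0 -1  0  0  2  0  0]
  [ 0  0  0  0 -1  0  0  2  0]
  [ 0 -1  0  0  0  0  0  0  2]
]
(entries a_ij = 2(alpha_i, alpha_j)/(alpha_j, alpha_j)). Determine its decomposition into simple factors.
B3 ⊕ B6

The diagram associated to this matrix has two connected components: the simple roots {alpha_1, alpha_4, alpha_7} form a chain of 3 nodes with a double edge at one end; the terminal node there is the unique short simple root (B_3), and {alpha_2, alpha_3, alpha_5, alpha_6, alpha_8, alpha_9} form a chain of 6 nodes with a double edge at one end; the terminal node there is the unique short simple root (B_6). A semisimple Lie algebra decomposes uniquely as the direct sum of simple ideals, one per connected component of its Dynkin diagram, so g ≅ B_3 ⊕ B_6 (dimension 21 + 78 = 99).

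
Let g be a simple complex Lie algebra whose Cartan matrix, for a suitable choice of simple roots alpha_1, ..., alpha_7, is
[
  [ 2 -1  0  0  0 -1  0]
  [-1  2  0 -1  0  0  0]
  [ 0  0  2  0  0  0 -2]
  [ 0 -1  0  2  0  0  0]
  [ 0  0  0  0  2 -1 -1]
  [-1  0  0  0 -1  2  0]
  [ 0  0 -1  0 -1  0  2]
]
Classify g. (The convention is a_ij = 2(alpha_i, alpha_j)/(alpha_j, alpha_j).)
C_7 (sp(14))

The matrix has rank 7 with 2's on the diagonal. Reading the off-diagonal entries as Dynkin edges (a single edge where a_ij = a_ji = -1; a double or triple edge where a_ij * a_ji = 2 or 3), the diagram is a chain of 7 nodes with a double edge at one end; the terminal node there is the unique long simple root (C_7). One simple-root ordering that puts it in standard form is (alpha_4, alpha_2, alpha_1, alpha_6, alpha_5, alpha_7, alpha_3). So the algebra is type C_7, i.e. sp(14).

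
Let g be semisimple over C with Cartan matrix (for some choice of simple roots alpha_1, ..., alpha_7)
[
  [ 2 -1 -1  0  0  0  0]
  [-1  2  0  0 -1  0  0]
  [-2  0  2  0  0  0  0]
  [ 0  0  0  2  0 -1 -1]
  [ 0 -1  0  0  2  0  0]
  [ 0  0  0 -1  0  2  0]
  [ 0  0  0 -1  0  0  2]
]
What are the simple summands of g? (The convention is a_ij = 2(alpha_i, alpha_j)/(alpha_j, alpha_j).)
A_3 + C_4

The diagram associated to this matrix has two connected components: the simple roots {alpha_4, alpha_6, alpha_7} form a chain of 3 nodes with single edges (A_3), and {alpha_1, alpha_2, alpha_3, alpha_5} form a chain of 4 nodes with a double edge at one end; the terminal node there is the unique long simple root (C_4). A semisimple Lie algebra decomposes uniquely as the direct sum of simple ideals, one per connected component of its Dynkin diagram, so g ≅ A_3 ⊕ C_4 (dimension 15 + 36 = 51).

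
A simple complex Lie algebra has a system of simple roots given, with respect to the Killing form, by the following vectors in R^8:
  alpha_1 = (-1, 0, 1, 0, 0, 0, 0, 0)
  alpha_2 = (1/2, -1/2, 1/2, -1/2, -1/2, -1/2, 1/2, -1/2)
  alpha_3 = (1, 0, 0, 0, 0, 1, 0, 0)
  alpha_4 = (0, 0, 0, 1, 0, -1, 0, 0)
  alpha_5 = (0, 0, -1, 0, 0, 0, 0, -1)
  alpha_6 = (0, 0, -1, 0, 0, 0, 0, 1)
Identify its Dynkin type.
Compute the Cartan integers a_ij = 2(alpha_i, alpha_j)/(alpha_j, alpha_j); the resulting 6x6 Cartan matrix is
[[2, 0, -1, 0, -1, -1], [0, 2, 0, 0, 0, -1], [-1, 0, 2, -1, 0, 0], [0, 0, -1, 2, 0, 0], [-1, 0, 0, 0, 2, 0], [-1, -1, 0, 0, 0, 2]].
All simple roots have the same length, so the diagram is simply laced. The associated Dynkin diagram is a chain of 5 nodes with one extra node attached to the third node from one end (E_6), so the type is E_6.

E6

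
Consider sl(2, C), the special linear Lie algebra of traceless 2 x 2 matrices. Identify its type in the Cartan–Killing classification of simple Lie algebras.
This is sl(2), which has dimension 2^2 - 1 = 3 and rank 2 - 1 = 1 (a Cartan subalgebra is the diagonal traceless matrices). In the classification of classical Lie algebras, the special linear algebra sl(n+1) has type A_n; here n = 1, so the Dynkin diagram is a chain of 1 nodes with single edges (A_1). Hence the type is A_1.

A1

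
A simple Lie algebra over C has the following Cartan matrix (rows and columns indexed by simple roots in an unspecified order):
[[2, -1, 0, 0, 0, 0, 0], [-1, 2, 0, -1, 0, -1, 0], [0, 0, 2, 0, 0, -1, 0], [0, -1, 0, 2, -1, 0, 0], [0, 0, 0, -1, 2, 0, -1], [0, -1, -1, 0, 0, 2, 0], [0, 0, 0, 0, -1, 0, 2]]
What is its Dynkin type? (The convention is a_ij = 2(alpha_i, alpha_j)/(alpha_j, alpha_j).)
The matrix has rank 7 with 2's on the diagonal. Reading the off-diagonal entries as Dynkin edges (a single edge where a_ij = a_ji = -1; a double or triple edge where a_ij * a_ji = 2 or 3), the diagram is a chain of 6 nodes with one extra node attached to the third node from one end (E_7). One simple-root ordering that puts it in standard form is (alpha_3, alpha_1, alpha_6, alpha_2, alpha_4, alpha_5, alpha_7). So the algebra is type E_7.

E7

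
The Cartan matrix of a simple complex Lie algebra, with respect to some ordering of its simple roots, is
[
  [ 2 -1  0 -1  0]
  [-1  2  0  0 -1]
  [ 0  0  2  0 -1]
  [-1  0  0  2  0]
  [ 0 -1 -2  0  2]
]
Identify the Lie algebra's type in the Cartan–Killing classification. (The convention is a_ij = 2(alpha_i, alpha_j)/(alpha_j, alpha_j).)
B_5 (so(11))

The matrix has rank 5 with 2's on the diagonal. Reading the off-diagonal entries as Dynkin edges (a single edge where a_ij = a_ji = -1; a double or triple edge where a_ij * a_ji = 2 or 3), the diagram is a chain of 5 nodes with a double edge at one end; the terminal node there is the unique short simple root (B_5). One simple-root ordering that puts it in standard form is (alpha_4, alpha_1, alpha_2, alpha_5, alpha_3). So the algebra is type B_5, i.e. so(11).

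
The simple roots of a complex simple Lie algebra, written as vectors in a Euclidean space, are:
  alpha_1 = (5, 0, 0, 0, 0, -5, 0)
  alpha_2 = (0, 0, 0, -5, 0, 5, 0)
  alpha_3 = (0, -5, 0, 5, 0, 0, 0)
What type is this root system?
A3

Compute the Cartan integers a_ij = 2(alpha_i, alpha_j)/(alpha_j, alpha_j); the resulting 3x3 Cartan matrix is
[[2, -1, 0], [-1, 2, -1], [0, -1, 2]].
All simple roots have the same length, so the diagram is simply laced. The associated Dynkin diagram is a chain of 3 nodes with single edges (A_3), so the type is A_3 (the algebra sl(4)).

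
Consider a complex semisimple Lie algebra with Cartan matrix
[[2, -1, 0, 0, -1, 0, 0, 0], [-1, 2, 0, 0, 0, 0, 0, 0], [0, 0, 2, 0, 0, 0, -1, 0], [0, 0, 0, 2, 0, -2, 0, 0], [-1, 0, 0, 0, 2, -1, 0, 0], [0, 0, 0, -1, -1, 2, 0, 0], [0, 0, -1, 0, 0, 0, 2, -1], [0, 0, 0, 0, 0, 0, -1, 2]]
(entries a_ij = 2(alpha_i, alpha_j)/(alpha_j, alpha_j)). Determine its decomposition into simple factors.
The diagram associated to this matrix has two connected components: the simple roots {alpha_3, alpha_7, alpha_8} form a chain of 3 nodes with single edges (A_3), and {alpha_1, alpha_2, alpha_4, alpha_5, alpha_6} form a chain of 5 nodes with a double edge at one end; the terminal node there is the unique long simple root (C_5). A semisimple Lie algebra decomposes uniquely as the direct sum of simple ideals, one per connected component of its Dynkin diagram, so g ≅ A_3 ⊕ C_5 (dimension 15 + 55 = 70).

type A_3 + type C_5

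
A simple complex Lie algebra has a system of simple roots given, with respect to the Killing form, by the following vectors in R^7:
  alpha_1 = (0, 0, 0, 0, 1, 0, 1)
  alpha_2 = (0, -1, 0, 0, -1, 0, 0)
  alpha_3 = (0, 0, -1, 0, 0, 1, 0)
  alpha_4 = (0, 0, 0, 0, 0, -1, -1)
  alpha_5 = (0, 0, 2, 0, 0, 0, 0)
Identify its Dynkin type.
C5

Compute the Cartan integers a_ij = 2(alpha_i, alpha_j)/(alpha_j, alpha_j); the resulting 5x5 Cartan matrix is
[[2, -1, 0, -1, 0], [-1, 2, 0, 0, 0], [0, 0, 2, -1, -1], [-1, 0, -1, 2, 0], [0, 0, -2, 0, 2]].
The roots have two lengths (squared-length ratio 2:1); the short ones are alpha_{1,2,3,4}. The associated Dynkin diagram is a chain of 5 nodes with a double edge at one end; the terminal node there is the unique long simple root (C_5), so the type is C_5 (the algebra sp(10)).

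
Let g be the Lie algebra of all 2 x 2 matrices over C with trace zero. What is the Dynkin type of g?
This is sl(2), which has dimension 2^2 - 1 = 3 and rank 2 - 1 = 1 (a Cartan subalgebra is the diagonal traceless matrices). In the classification of classical Lie algebras, the special linear algebra sl(n+1) has type A_n; here n = 1, so the Dynkin diagram is a chain of 1 nodes with single edges (A_1). Hence the type is A_1.

type A_1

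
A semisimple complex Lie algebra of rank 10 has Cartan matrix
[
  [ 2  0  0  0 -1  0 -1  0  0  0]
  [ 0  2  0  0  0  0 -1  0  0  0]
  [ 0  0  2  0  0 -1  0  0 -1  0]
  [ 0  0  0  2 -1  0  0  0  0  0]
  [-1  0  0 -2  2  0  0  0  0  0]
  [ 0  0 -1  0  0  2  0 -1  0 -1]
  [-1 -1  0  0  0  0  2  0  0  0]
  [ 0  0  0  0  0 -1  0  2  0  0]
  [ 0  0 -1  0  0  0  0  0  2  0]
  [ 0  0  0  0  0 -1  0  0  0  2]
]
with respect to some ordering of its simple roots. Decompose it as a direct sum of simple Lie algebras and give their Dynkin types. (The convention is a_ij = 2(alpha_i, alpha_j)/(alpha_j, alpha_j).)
type B_5 + type D_5

The diagram associated to this matrix has two connected components: the simple roots {alpha_1, alpha_2, alpha_4, alpha_5, alpha_7} form a chain of 5 nodes with a double edge at one end; the terminal node there is the unique short simple root (B_5), and {alpha_3, alpha_6, alpha_8, alpha_9, alpha_10} form a chain of 3 nodes with a fork of two nodes at one end (D_5). A semisimple Lie algebra decomposes uniquely as the direct sum of simple ideals, one per connected component of its Dynkin diagram, so g ≅ B_5 ⊕ D_5 (dimension 55 + 45 = 100).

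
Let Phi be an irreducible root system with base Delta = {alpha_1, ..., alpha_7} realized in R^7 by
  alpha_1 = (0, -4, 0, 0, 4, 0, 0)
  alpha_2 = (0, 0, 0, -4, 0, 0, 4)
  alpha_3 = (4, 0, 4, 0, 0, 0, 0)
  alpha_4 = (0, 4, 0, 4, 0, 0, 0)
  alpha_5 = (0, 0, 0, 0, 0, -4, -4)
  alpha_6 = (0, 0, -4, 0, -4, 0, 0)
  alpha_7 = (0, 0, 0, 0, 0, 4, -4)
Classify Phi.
Compute the Cartan integers a_ij = 2(alpha_i, alpha_j)/(alpha_j, alpha_j); the resulting 7x7 Cartan matrix is
[[2, 0, 0, -1, 0, -1, 0], [0, 2, 0, -1, -1, 0, -1], [0, 0, 2, 0, 0, -1, 0], [-1, -1, 0, 2, 0, 0, 0], [0, -1, 0, 0, 2, 0, 0], [-1, 0, -1, 0, 0, 2, 0], [0, -1, 0, 0, 0, 0, 2]].
All simple roots have the same length, so the diagram is simply laced. The associated Dynkin diagram is a chain of 5 nodes with a fork of two nodes at one end (D_7), so the type is D_7 (the algebra so(14)).

D_7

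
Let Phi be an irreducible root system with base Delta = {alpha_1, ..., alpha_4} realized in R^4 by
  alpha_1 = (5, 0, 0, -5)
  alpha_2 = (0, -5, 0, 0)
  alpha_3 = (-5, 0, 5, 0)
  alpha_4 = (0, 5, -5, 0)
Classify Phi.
Compute the Cartan integers a_ij = 2(alpha_i, alpha_j)/(alpha_j, alpha_j); the resulting 4x4 Cartan matrix is
[[2, 0, -1, 0], [0, 2, 0, -1], [-1, 0, 2, -1], [0, -2, -1, 2]].
The roots have two lengths (squared-length ratio 2:1); the short ones are alpha_{2}. The associated Dynkin diagram is a chain of 4 nodes with a double edge at one end; the terminal node there is the unique short simple root (B_4), so the type is B_4 (the algebra so(9)).

B_4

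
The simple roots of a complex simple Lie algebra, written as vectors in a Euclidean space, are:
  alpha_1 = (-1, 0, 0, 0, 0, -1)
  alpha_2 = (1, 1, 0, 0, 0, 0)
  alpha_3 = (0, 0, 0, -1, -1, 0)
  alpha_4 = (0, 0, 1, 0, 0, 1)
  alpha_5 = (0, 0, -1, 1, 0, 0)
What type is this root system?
Compute the Cartan integers a_ij = 2(alpha_i, alpha_j)/(alpha_j, alpha_j); the resulting 5x5 Cartan matrix is
[[2, -1, 0, -1, 0], [-1, 2, 0, 0, 0], [0, 0, 2, 0, -1], [-1, 0, 0, 2, -1], [0, 0, -1, -1, 2]].
All simple roots have the same length, so the diagram is simply laced. The associated Dynkin diagram is a chain of 5 nodes with single edges (A_5), so the type is A_5 (the algebra sl(6)).

type A_5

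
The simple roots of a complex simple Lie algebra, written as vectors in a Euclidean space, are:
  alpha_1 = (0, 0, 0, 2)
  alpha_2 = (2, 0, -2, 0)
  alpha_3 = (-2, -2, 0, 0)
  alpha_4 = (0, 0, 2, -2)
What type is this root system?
Compute the Cartan integers a_ij = 2(alpha_i, alpha_j)/(alpha_j, alpha_j); the resulting 4x4 Cartan matrix is
[[2, 0, 0, -1], [0, 2, -1, -1], [0, -1, 2, 0], [-2, -1, 0, 2]].
The roots have two lengths (squared-length ratio 2:1); the short ones are alpha_{1}. The associated Dynkin diagram is a chain of 4 nodes with a double edge at one end; the terminal node there is the unique short simple root (B_4), so the type is B_4 (the algebra so(9)).

B_4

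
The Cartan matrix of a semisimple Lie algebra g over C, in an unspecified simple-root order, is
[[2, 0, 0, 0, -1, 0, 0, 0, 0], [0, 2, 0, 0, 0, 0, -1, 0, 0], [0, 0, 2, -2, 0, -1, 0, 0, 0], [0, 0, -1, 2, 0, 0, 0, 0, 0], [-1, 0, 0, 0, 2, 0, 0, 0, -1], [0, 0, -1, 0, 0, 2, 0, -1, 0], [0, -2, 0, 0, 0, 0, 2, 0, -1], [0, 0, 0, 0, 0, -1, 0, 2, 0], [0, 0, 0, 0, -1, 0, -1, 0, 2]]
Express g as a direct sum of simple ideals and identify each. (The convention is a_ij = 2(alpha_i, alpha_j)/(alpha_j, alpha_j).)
B_4 (so(9)) ⊕ B_5 (so(11))

The diagram associated to this matrix has two connected components: the simple roots {alpha_3, alpha_4, alpha_6, alpha_8} form a chain of 4 nodes with a double edge at one end; the terminal node there is the unique short simple root (B_4), and {alpha_1, alpha_2, alpha_5, alpha_7, alpha_9} form a chain of 5 nodes with a double edge at one end; the terminal node there is the unique short simple root (B_5). A semisimple Lie algebra decomposes uniquely as the direct sum of simple ideals, one per connected component of its Dynkin diagram, so g ≅ B_4 ⊕ B_5 (dimension 36 + 55 = 91).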